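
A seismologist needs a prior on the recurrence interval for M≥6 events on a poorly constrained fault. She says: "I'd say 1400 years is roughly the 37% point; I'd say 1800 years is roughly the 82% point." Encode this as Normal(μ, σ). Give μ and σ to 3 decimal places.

For Normal(μ,σ), the p-quantile is μ + z_p·σ. Here z_{0.37} = -0.3319, z_{0.82} = 0.9154.
So 1400 = μ − 0.3319σ and 1800 = μ + 0.9154σ.
Subtracting: σ = (1800 − 1400)/(0.9154 − (-0.3319)) = 320.714.
Then μ = 1400 − (-0.3319)·320.714 = 1506.430.

μ = 1506.430, σ = 320.714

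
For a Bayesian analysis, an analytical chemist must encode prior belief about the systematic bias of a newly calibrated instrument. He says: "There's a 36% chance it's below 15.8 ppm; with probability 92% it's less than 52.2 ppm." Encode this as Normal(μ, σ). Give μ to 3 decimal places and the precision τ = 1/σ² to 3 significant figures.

For Normal(μ,σ), the p-quantile is μ + z_p·σ. Here z_{0.36} = -0.3585, z_{0.92} = 1.405.
So 15.8 = μ − 0.3585σ and 52.2 = μ + 1.405σ.
Subtracting: σ = (52.2 − 15.8)/(1.405 − (-0.3585)) = 20.640.
Then μ = 15.8 − (-0.3585)·20.640 = 23.199.
Precision τ = 1/σ² = 1/20.64² = 0.00235.

μ = 23.199, τ = 0.00235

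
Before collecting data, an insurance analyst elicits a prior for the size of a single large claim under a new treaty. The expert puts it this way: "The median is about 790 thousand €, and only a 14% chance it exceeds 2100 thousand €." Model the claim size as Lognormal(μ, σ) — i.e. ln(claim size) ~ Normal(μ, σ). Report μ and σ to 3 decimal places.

μ ≈ 6.672, σ ≈ 0.905

If T ~ Lognormal(μ,σ) then ln T ~ Normal(μ,σ), so the p-quantile of ln T is μ + z_p·σ.
ln(790) = 6.672 and ln(2100) = 7.65; z_{0.5} = 0, z_{0.86} = 1.08.
σ = (7.65 − 6.672)/(1.08 − (0)) = 0.905.
μ = 6.672 − (0)·0.905 = 6.672.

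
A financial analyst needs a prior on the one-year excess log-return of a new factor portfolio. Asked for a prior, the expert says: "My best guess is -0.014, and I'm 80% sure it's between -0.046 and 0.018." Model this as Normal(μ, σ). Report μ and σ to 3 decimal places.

A symmetric 80% interval runs μ ± z·σ with z = 1.282.
Half-width = 0.032, so σ = 0.032/1.282 = 0.025.
μ is the stated best guess, -0.014.

μ = -0.014, σ = 0.025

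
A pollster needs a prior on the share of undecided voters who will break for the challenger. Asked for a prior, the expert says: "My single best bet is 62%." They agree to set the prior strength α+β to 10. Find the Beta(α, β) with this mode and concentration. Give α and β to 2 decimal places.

For α,β > 1 the Beta mode is (α−1)/(α+β−2). With α+β = 10, the mode is (α−1)/8.
Set (α−1)/8 = 0.62 → α = 1 + 0.62·8 = 5.96.
β = 10 − α = 4.04.

α = 5.96, β = 4.04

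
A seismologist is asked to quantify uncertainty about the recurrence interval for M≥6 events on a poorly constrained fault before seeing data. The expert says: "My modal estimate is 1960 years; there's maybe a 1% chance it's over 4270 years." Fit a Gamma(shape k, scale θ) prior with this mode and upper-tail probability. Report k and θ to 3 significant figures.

Gamma(k,θ) with k>1 has mode (k−1)θ, so θ = 1960/(k−1).
Need P(X < 4270) = 0.99 with θ tied to k this way. Start at k = 2, θ = 1960: P(X<4270) ≈ 0.640.
Too low — raise k to concentrate. Iterating converges to k ≈ 8.97.
Then θ = 1960/(8.97−1) ≈ 246.

k ≈ 8.97, θ ≈ 246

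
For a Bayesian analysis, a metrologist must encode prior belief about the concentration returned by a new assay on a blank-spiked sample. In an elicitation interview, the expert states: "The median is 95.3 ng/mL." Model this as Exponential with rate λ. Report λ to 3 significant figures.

Exponential median = ln 2 / λ, so λ = ln 2 / 95.3 = 0.00727.

λ ≈ 0.00727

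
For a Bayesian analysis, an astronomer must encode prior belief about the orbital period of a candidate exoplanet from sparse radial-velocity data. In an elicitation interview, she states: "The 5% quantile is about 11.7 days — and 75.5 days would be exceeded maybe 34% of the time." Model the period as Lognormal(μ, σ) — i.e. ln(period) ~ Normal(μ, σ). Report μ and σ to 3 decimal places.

μ ≈ 3.950, σ ≈ 0.906

If T ~ Lognormal(μ,σ) then ln T ~ Normal(μ,σ), so the p-quantile of ln T is μ + z_p·σ.
ln(11.7) = 2.46 and ln(75.5) = 4.324; z_{0.05} = -1.645, z_{0.66} = 0.4125.
σ = (4.324 − 2.46)/(0.4125 − (-1.645)) = 0.906.
μ = 2.46 − (-1.645)·0.906 = 3.950.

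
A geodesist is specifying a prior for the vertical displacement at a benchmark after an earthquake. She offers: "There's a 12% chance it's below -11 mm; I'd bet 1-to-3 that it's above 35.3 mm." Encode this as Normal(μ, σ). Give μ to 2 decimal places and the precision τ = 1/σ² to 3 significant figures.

The p-quantile of Normal(μ,σ) is μ + z_p·σ, with z_{0.12} = -1.175 and z_{0.75} = 0.6745.
Eliminate σ: μ = (z₂·x₁ − z₁·x₂)/(z₂ − z₁) = (0.6745·-11 − (-1.175)·35.3)/1.849 = 18.41.
Then σ = (x₂ − x₁)/(z₂ − z₁) = (35.3 − -11)/1.849 = 25.03.
Precision τ = 1/σ² = 1/25.03² = 0.0016.

μ = 18.41, τ = 0.0016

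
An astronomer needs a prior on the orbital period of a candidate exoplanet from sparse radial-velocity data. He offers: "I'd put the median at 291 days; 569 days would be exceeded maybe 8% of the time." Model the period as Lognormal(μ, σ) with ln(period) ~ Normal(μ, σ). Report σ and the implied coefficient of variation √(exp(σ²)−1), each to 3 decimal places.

If T ~ Lognormal(μ,σ) then ln T ~ Normal(μ,σ), so the p-quantile of ln T is μ + z_p·σ.
ln(291) = 5.673 and ln(569) = 6.344; z_{0.5} = 0, z_{0.92} = 1.405.
σ = (6.344 − 5.673)/(1.405 − (0)) = 0.477.
μ = 5.673 − (0)·0.477 = 5.673.
CV = √(exp(σ²)−1) = √(exp(0.2278)−1) = 0.506.

σ ≈ 0.477, CV ≈ 0.506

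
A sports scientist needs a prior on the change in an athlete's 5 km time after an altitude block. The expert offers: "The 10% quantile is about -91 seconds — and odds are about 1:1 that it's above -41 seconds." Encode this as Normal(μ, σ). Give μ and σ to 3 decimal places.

For Normal(μ,σ), the p-quantile is μ + z_p·σ. Here z_{0.1} = -1.282, z_{0.5} = 0.
So -91 = μ − 1.282σ and -41 = μ + 0σ.
Subtracting: σ = (-41 − -91)/(0 − (-1.282)) = 39.015.
Then μ = -91 − (-1.282)·39.015 = -41.000.

μ = -41.000, σ = 39.015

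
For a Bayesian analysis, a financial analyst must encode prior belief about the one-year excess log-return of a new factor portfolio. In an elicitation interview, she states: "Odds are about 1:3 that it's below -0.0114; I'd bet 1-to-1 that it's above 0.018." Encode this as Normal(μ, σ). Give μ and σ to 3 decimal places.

μ = 0.018, σ = 0.044

The p-quantile of Normal(μ,σ) is μ + z_p·σ, with z_{0.25} = -0.6745 and z_{0.5} = 0.
Eliminate σ: μ = (z₂·x₁ − z₁·x₂)/(z₂ − z₁) = (0·-0.0114 − (-0.6745)·0.018)/0.6745 = 0.018.
Then σ = (x₂ − x₁)/(z₂ − z₁) = (0.018 − -0.0114)/0.6745 = 0.044.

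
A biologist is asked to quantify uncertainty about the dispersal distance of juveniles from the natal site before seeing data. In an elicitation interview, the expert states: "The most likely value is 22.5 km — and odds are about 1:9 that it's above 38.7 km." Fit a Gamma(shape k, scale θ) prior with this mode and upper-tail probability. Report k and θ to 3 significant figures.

k ≈ 7.45, θ ≈ 3.49

Gamma(k,θ) with k>1 has mode (k−1)θ, so θ = 22.5/(k−1).
Need P(X < 38.7) = 0.9 with θ tied to k this way. Start at k = 2, θ = 22.5: P(X<38.7) ≈ 0.513.
Too low — raise k to concentrate. Iterating converges to k ≈ 7.45.
Then θ = 22.5/(7.45−1) ≈ 3.49.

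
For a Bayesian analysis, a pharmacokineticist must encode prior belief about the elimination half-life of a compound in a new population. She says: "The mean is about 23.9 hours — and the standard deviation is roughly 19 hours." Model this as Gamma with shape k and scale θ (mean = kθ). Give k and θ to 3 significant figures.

k ≈ 1.58, θ ≈ 15.1

For Gamma(k, scale θ): mean = kθ, variance = kθ², so CV = 1/√k.
CV = SD/mean = 19/23.9 = 0.795, hence k = 1/CV² = 1.58.
Then θ = mean/k = 23.9/1.58 = 15.1.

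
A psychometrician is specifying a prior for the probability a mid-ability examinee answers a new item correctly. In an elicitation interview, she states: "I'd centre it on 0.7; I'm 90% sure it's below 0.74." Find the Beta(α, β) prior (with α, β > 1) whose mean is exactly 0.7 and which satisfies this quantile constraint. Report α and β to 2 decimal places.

α ≈ 147.47, β ≈ 63.20

With mean 0.7 fixed, write α = 0.7s, β = 0.3s where s = α+β.
Need P(θ < 0.74) = 0.9 under Beta(0.7s, 0.3s). Normal approximation: (q−m)/√(m(1−m)/s) ≈ z_{0.9} = 1.28, so s ≈ 0.7·0.3·(1.28)²/(0.74−0.7)² = 215.6.
At s = 215.6: P(θ<0.74) ≈ 0.903. Adjusting to match 0.9 gives s ≈ 210.67.
So α = 0.7·210.67 ≈ 147.47, β = 0.3·210.67 ≈ 63.20.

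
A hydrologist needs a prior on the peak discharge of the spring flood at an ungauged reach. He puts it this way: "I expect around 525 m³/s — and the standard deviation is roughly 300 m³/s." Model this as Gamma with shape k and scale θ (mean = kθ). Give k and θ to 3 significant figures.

For Gamma(k, scale θ): mean = kθ, variance = kθ², so CV = 1/√k.
CV = SD/mean = 300/525 = 0.5714, hence k = 1/CV² = 3.06.
Then θ = mean/k = 525/3.06 = 171.

k ≈ 3.06, θ ≈ 171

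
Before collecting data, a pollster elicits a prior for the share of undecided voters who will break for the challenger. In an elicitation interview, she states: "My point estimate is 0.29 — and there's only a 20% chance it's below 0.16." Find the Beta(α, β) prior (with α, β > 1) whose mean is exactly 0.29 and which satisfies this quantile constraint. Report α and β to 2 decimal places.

With mean 0.29 fixed, write α = 0.29s, β = 0.71s where s = α+β.
Need P(θ < 0.16) = 0.2 under Beta(0.29s, 0.71s). Normal approximation: (q−m)/√(m(1−m)/s) ≈ z_{0.2} = -0.842, so s ≈ 0.29·0.71·(-0.842)²/(0.16−0.29)² = 8.6.
At s = 8.6: P(θ<0.16) ≈ 0.206. Adjusting to match 0.2 gives s ≈ 8.94.
So α = 0.29·8.94 ≈ 2.59, β = 0.71·8.94 ≈ 6.35.

α ≈ 2.59, β ≈ 6.35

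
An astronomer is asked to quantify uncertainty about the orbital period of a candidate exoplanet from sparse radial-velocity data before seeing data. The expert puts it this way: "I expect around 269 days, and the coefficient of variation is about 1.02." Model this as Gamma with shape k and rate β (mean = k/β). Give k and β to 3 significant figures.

For Gamma(k, rate β): mean = k/β, variance = k/β², so CV = 1/√k.
CV = 1.02, hence k = 1/CV² = 0.961.
Then β = k/mean = 0.961/269 = 0.00357.

k ≈ 0.961, β ≈ 0.00357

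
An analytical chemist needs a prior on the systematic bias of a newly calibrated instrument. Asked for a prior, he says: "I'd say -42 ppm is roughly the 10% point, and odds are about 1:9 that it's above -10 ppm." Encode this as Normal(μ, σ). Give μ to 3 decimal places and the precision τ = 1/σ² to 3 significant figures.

For Normal(μ,σ), the p-quantile is μ + z_p·σ. Here z_{0.1} = -1.282, z_{0.9} = 1.282.
So -42 = μ − 1.282σ and -10 = μ + 1.282σ.
Subtracting: σ = (-10 − -42)/(1.282 − (-1.282)) = 12.485.
Then μ = -42 − (-1.282)·12.485 = -26.000.
Precision τ = 1/σ² = 1/12.48² = 0.00642.

μ = -26.000, τ = 0.00642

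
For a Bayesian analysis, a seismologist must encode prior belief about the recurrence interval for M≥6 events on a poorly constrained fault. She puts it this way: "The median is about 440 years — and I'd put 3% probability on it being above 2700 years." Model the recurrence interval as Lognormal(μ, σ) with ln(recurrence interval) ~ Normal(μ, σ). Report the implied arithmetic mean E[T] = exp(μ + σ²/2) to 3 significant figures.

E[T] ≈ 701 years

If T ~ Lognormal(μ,σ) then ln T ~ Normal(μ,σ), so the p-quantile of ln T is μ + z_p·σ.
ln(440) = 6.087 and ln(2700) = 7.901; z_{0.5} = 0, z_{0.97} = 1.881.
σ = (7.901 − 6.087)/(1.881 − (0)) = 0.965.
μ = 6.087 − (0)·0.965 = 6.087.
E[T] = exp(μ + σ²/2) = exp(6.087 + 0.4652) = 701 years.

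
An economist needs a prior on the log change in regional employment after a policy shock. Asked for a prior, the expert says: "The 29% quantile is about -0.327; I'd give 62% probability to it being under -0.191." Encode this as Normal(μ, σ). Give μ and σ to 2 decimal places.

μ = -0.24, σ = 0.16

For Normal(μ,σ), the p-quantile is μ + z_p·σ. Here z_{0.29} = -0.5534, z_{0.62} = 0.3055.
So -0.327 = μ − 0.5534σ and -0.191 = μ + 0.3055σ.
Subtracting: σ = (-0.191 − -0.327)/(0.3055 − (-0.5534)) = 0.16.
Then μ = -0.327 − (-0.5534)·0.16 = -0.24.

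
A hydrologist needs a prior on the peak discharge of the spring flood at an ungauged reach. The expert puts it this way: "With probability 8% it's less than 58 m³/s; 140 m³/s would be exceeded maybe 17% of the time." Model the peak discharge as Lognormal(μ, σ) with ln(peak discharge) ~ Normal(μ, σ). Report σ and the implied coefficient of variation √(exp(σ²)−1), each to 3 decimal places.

If T ~ Lognormal(μ,σ) then ln T ~ Normal(μ,σ), so the p-quantile of ln T is μ + z_p·σ.
ln(58) = 4.06 and ln(140) = 4.942; z_{0.08} = -1.405, z_{0.83} = 0.9542.
σ = (4.942 − 4.06)/(0.9542 − (-1.405)) = 0.374.
μ = 4.06 − (-1.405)·0.374 = 4.585.
CV = √(exp(σ²)−1) = √(exp(0.1395)−1) = 0.387.

σ ≈ 0.374, CV ≈ 0.387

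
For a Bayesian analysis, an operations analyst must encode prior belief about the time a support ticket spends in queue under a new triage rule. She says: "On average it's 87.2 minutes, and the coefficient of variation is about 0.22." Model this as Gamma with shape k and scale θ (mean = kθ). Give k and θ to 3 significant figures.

k ≈ 20.7, θ ≈ 4.22

For Gamma(k, scale θ): mean = kθ, variance = kθ², so CV = 1/√k.
CV = 0.22, hence k = 1/CV² = 20.7.
Then θ = mean/k = 87.2/20.7 = 4.22.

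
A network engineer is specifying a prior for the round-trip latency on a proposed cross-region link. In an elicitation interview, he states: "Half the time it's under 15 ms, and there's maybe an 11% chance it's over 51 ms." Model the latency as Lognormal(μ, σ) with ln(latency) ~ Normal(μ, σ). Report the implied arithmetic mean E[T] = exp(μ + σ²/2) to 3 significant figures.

E[T] ≈ 24.7 ms

If T ~ Lognormal(μ,σ) then ln T ~ Normal(μ,σ), so the p-quantile of ln T is μ + z_p·σ.
ln(15) = 2.708 and ln(51) = 3.932; z_{0.5} = 0, z_{0.89} = 1.227.
σ = (3.932 − 2.708)/(1.227 − (0)) = 0.998.
μ = 2.708 − (0)·0.998 = 2.708.
E[T] = exp(μ + σ²/2) = exp(2.708 + 0.4978) = 24.7 ms.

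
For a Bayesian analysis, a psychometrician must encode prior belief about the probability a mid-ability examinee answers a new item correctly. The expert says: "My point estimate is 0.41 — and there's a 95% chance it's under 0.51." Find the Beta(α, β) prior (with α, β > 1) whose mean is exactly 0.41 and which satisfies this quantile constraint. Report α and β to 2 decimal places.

α ≈ 27.32, β ≈ 39.31

With mean 0.41 fixed, write α = 0.41s, β = 0.59s where s = α+β.
Need P(θ < 0.51) = 0.95 under Beta(0.41s, 0.59s). Normal approximation: (q−m)/√(m(1−m)/s) ≈ z_{0.95} = 1.64, so s ≈ 0.41·0.59·(1.64)²/(0.51−0.41)² = 65.4.
At s = 65.4: P(θ<0.51) ≈ 0.948. Adjusting to match 0.95 gives s ≈ 66.62.
So α = 0.41·66.62 ≈ 27.32, β = 0.59·66.62 ≈ 39.31.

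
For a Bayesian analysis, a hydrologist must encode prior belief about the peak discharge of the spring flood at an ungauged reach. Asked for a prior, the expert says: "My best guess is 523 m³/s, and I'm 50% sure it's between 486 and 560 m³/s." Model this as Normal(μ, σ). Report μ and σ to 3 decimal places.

μ = 523.000, σ = 54.856

A symmetric 50% interval runs μ ± z·σ with z = 0.6745.
Half-width = 37, so σ = 37/0.6745 = 54.856.
μ is the stated best guess, 523.000.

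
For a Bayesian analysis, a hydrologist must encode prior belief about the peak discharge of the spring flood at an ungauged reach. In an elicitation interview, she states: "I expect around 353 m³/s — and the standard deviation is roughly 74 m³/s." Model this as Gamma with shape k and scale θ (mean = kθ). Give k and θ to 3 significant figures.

k ≈ 22.8, θ ≈ 15.5

For Gamma(k, scale θ): mean = kθ, variance = kθ², so CV = 1/√k.
CV = SD/mean = 74/353 = 0.2096, hence k = 1/CV² = 22.8.
Then θ = mean/k = 353/22.8 = 15.5.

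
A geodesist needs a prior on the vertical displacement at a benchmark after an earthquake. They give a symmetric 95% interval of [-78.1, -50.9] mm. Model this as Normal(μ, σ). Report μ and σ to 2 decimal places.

μ = -64.50, σ = 6.94

A symmetric 95% interval runs μ ± z·σ with z = 1.96.
Half-width = 13.6, so σ = 13.6/1.96 = 6.94.
μ is the interval midpoint, -64.50.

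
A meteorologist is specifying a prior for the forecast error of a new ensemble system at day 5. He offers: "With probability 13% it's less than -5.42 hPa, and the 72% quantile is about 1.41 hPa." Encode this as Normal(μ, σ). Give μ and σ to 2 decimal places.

The p-quantile of Normal(μ,σ) is μ + z_p·σ, with z_{0.13} = -1.126 and z_{0.72} = 0.5828.
Eliminate σ: μ = (z₂·x₁ − z₁·x₂)/(z₂ − z₁) = (0.5828·-5.42 − (-1.126)·1.41)/1.709 = -0.92.
Then σ = (x₂ − x₁)/(z₂ − z₁) = (1.41 − -5.42)/1.709 = 4.00.

μ = -0.92, σ = 4.00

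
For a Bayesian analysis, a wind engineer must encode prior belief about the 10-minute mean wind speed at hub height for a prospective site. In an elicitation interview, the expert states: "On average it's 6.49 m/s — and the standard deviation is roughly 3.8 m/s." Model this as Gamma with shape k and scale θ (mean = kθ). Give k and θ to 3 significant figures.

For Gamma(k, scale θ): mean = kθ, variance = kθ², so CV = 1/√k.
CV = SD/mean = 3.8/6.49 = 0.5855, hence k = 1/CV² = 2.92.
Then θ = mean/k = 6.49/2.92 = 2.22.

k ≈ 2.92, θ ≈ 2.22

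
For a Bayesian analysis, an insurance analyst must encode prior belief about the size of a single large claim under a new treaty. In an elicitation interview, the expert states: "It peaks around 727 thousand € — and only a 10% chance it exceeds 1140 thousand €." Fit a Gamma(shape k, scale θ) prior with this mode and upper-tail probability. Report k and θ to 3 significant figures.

k ≈ 10.3, θ ≈ 78.5

Gamma(k,θ) with k>1 has mode (k−1)θ, so θ = 727/(k−1).
Need P(X < 1140) = 0.9 with θ tied to k this way. Start at k = 2, θ = 727: P(X<1140) ≈ 0.465.
Too low — raise k to concentrate. Iterating converges to k ≈ 10.3.
Then θ = 727/(10.3−1) ≈ 78.5.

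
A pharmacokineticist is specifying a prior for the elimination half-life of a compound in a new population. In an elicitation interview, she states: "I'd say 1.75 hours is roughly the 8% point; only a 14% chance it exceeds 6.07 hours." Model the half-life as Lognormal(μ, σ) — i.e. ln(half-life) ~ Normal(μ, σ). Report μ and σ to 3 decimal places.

μ ≈ 1.263, σ ≈ 0.500

If T ~ Lognormal(μ,σ) then ln T ~ Normal(μ,σ), so the p-quantile of ln T is μ + z_p·σ.
ln(1.75) = 0.5596 and ln(6.07) = 1.803; z_{0.08} = -1.405, z_{0.86} = 1.08.
σ = (1.803 − 0.5596)/(1.08 − (-1.405)) = 0.500.
μ = 0.5596 − (-1.405)·0.500 = 1.263.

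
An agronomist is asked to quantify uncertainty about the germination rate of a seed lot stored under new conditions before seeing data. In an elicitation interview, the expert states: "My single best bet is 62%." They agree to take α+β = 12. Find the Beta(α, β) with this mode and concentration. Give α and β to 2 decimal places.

For α,β > 1 the Beta mode is (α−1)/(α+β−2). With α+β = 12, the mode is (α−1)/10.
Set (α−1)/10 = 0.62 → α = 1 + 0.62·10 = 7.20.
β = 12 − α = 4.80.

α = 7.20, β = 4.80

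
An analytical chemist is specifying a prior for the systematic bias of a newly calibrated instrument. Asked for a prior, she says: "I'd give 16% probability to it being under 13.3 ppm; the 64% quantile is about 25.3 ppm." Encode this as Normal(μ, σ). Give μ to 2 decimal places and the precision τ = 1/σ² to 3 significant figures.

For Normal(μ,σ), the p-quantile is μ + z_p·σ. Here z_{0.16} = -0.9945, z_{0.64} = 0.3585.
So 13.3 = μ − 0.9945σ and 25.3 = μ + 0.3585σ.
Subtracting: σ = (25.3 − 13.3)/(0.3585 − (-0.9945)) = 8.87.
Then μ = 13.3 − (-0.9945)·8.87 = 22.12.
Precision τ = 1/σ² = 1/8.87² = 0.0127.

μ = 22.12, τ = 0.0127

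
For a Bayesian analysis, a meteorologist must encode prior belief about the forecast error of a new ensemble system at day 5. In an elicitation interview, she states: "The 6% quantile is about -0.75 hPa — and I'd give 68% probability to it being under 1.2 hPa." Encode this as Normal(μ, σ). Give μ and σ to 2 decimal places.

The p-quantile of Normal(μ,σ) is μ + z_p·σ, with z_{0.06} = -1.555 and z_{0.68} = 0.4677.
Eliminate σ: μ = (z₂·x₁ − z₁·x₂)/(z₂ − z₁) = (0.4677·-0.75 − (-1.555)·1.2)/2.022 = 0.75.
Then σ = (x₂ − x₁)/(z₂ − z₁) = (1.2 − -0.75)/2.022 = 0.96.

μ = 0.75, σ = 0.96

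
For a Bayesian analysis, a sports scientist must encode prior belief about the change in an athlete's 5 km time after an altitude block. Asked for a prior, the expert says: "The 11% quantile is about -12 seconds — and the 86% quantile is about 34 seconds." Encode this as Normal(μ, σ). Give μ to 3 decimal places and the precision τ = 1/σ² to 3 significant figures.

The p-quantile of Normal(μ,σ) is μ + z_p·σ, with z_{0.11} = -1.227 and z_{0.86} = 1.08.
Eliminate σ: μ = (z₂·x₁ − z₁·x₂)/(z₂ − z₁) = (1.08·-12 − (-1.227)·34)/2.307 = 12.458.
Then σ = (x₂ − x₁)/(z₂ − z₁) = (34 − -12)/2.307 = 19.941.
Precision τ = 1/σ² = 1/19.94² = 0.00251.

μ = 12.458, τ = 0.00251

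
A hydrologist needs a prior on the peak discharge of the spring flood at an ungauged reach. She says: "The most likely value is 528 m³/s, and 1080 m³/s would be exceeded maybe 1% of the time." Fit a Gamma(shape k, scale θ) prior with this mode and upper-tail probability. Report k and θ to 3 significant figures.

Gamma(k,θ) with k>1 has mode (k−1)θ, so θ = 528/(k−1).
Need P(X < 1080) = 0.99 with θ tied to k this way. Start at k = 2, θ = 528: P(X<1080) ≈ 0.606.
Too low — raise k to concentrate. Iterating converges to k ≈ 10.6.
Then θ = 528/(10.6−1) ≈ 55.3.

k ≈ 10.6, θ ≈ 55.3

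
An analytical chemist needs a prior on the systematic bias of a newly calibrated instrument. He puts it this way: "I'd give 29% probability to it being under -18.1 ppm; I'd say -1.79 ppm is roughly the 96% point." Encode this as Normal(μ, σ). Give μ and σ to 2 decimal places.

μ = -14.18, σ = 7.08

The p-quantile of Normal(μ,σ) is μ + z_p·σ, with z_{0.29} = -0.5534 and z_{0.96} = 1.751.
Eliminate σ: μ = (z₂·x₁ − z₁·x₂)/(z₂ − z₁) = (1.751·-18.1 − (-0.5534)·-1.79)/2.304 = -14.18.
Then σ = (x₂ − x₁)/(z₂ − z₁) = (-1.79 − -18.1)/2.304 = 7.08.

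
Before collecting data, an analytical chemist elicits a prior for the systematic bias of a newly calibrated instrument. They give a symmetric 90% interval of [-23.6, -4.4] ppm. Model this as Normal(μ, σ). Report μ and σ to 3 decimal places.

A symmetric 90% interval runs μ ± z·σ with z = 1.645.
Half-width = 9.6, so σ = 9.6/1.645 = 5.836.
μ is the interval midpoint, -14.000.

μ = -14.000, σ = 5.836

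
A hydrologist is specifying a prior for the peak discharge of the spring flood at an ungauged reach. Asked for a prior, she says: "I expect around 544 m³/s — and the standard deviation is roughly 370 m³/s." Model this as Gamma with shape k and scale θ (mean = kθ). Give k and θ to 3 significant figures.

For Gamma(k, scale θ): mean = kθ, variance = kθ², so CV = 1/√k.
CV = SD/mean = 370/544 = 0.6801, hence k = 1/CV² = 2.16.
Then θ = mean/k = 544/2.16 = 252.

k ≈ 2.16, θ ≈ 252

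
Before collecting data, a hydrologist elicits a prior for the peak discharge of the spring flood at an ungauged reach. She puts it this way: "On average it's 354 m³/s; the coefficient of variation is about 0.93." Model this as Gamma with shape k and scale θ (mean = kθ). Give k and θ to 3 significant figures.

For Gamma(k, scale θ): mean = kθ, variance = kθ², so CV = 1/√k.
CV = 0.93, hence k = 1/CV² = 1.16.
Then θ = mean/k = 354/1.16 = 306.

k ≈ 1.16, θ ≈ 306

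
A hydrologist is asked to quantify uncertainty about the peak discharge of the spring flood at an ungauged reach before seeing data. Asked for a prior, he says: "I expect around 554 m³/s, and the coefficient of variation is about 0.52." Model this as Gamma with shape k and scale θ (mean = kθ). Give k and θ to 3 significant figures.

k ≈ 3.7, θ ≈ 150

For Gamma(k, scale θ): mean = kθ, variance = kθ², so CV = 1/√k.
CV = 0.52, hence k = 1/CV² = 3.7.
Then θ = mean/k = 554/3.7 = 150.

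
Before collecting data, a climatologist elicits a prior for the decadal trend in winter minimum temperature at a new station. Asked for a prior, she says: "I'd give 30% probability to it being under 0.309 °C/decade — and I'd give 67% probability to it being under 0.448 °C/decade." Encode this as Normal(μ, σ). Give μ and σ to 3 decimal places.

For Normal(μ,σ), the p-quantile is μ + z_p·σ. Here z_{0.3} = -0.5244, z_{0.67} = 0.4399.
So 0.309 = μ − 0.5244σ and 0.448 = μ + 0.4399σ.
Subtracting: σ = (0.448 − 0.309)/(0.4399 − (-0.5244)) = 0.144.
Then μ = 0.309 − (-0.5244)·0.144 = 0.385.

μ = 0.385, σ = 0.144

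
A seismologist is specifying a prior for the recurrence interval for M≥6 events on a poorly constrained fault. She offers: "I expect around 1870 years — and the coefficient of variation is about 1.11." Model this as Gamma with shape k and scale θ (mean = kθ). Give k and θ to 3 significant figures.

k ≈ 0.812, θ ≈ 2300

For Gamma(k, scale θ): mean = kθ, variance = kθ², so CV = 1/√k.
CV = 1.11, hence k = 1/CV² = 0.812.
Then θ = mean/k = 1870/0.812 = 2300.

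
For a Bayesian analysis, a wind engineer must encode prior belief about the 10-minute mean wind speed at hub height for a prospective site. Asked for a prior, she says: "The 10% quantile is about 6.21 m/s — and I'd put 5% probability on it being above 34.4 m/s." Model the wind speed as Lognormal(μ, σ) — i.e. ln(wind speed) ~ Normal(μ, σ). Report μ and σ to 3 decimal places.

If T ~ Lognormal(μ,σ) then ln T ~ Normal(μ,σ), so the p-quantile of ln T is μ + z_p·σ.
ln(6.21) = 1.826 and ln(34.4) = 3.538; z_{0.1} = -1.282, z_{0.95} = 1.645.
σ = (3.538 − 1.826)/(1.645 − (-1.282)) = 0.585.
μ = 1.826 − (-1.282)·0.585 = 2.576.

μ ≈ 2.576, σ ≈ 0.585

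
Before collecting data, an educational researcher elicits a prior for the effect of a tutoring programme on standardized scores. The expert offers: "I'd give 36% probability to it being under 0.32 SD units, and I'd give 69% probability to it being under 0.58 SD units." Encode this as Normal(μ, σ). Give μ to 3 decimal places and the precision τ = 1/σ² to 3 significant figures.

μ = 0.429, τ = 10.8

The p-quantile of Normal(μ,σ) is μ + z_p·σ, with z_{0.36} = -0.3585 and z_{0.69} = 0.4959.
Eliminate σ: μ = (z₂·x₁ − z₁·x₂)/(z₂ − z₁) = (0.4959·0.32 − (-0.3585)·0.58)/0.8543 = 0.429.
Then σ = (x₂ − x₁)/(z₂ − z₁) = (0.58 − 0.32)/0.8543 = 0.304.
Precision τ = 1/σ² = 1/0.3043² = 10.8.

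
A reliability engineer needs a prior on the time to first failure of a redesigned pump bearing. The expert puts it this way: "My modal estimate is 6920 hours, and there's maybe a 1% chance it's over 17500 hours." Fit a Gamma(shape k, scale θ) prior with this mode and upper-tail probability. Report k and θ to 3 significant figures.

Gamma(k,θ) with k>1 has mode (k−1)θ, so θ = 6920/(k−1).
Need P(X < 17500) = 0.99 with θ tied to k this way. Start at k = 2, θ = 6920: P(X<17500) ≈ 0.719.
Too low — raise k to concentrate. Iterating converges to k ≈ 6.44.
Then θ = 6920/(6.44−1) ≈ 1270.

k ≈ 6.44, θ ≈ 1270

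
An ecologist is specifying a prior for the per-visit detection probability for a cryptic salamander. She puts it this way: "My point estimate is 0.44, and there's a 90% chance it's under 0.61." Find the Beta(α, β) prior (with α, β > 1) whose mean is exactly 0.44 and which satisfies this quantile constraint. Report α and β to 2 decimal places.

With mean 0.44 fixed, write α = 0.44s, β = 0.56s where s = α+β.
Need P(θ < 0.61) = 0.9 under Beta(0.44s, 0.56s). Normal approximation: (q−m)/√(m(1−m)/s) ≈ z_{0.9} = 1.28, so s ≈ 0.44·0.56·(1.28)²/(0.61−0.44)² = 14.0.
At s = 14.0: P(θ<0.61) ≈ 0.900. Adjusting to match 0.9 gives s ≈ 13.97.
So α = 0.44·13.97 ≈ 6.15, β = 0.56·13.97 ≈ 7.82.

α ≈ 6.15, β ≈ 7.82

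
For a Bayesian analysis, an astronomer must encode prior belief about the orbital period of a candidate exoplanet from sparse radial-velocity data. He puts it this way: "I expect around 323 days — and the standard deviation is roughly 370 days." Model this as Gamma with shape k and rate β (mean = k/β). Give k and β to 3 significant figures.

For Gamma(k, rate β): mean = k/β, variance = k/β², so CV = 1/√k.
CV = SD/mean = 370/323 = 1.146, hence k = 1/CV² = 0.762.
Then β = k/mean = 0.762/323 = 0.00236.

k ≈ 0.762, β ≈ 0.00236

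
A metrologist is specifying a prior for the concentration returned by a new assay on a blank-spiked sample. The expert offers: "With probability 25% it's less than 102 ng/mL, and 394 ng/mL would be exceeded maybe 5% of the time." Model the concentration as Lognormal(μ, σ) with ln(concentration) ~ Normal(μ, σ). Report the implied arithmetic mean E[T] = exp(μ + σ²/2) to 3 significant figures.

E[T] ≈ 179 ng/mL

If T ~ Lognormal(μ,σ) then ln T ~ Normal(μ,σ), so the p-quantile of ln T is μ + z_p·σ.
ln(102) = 4.625 and ln(394) = 5.976; z_{0.25} = -0.6745, z_{0.95} = 1.645.
σ = (5.976 − 4.625)/(1.645 − (-0.6745)) = 0.583.
μ = 4.625 − (-0.6745)·0.583 = 5.018.
E[T] = exp(μ + σ²/2) = exp(5.018 + 0.1697) = 179 ng/mL.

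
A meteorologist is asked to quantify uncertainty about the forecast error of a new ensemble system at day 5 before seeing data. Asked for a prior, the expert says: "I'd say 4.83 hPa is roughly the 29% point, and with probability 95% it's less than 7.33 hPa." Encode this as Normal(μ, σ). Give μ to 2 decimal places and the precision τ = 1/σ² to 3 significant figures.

μ = 5.46, τ = 0.773

The p-quantile of Normal(μ,σ) is μ + z_p·σ, with z_{0.29} = -0.5534 and z_{0.95} = 1.645.
Eliminate σ: μ = (z₂·x₁ − z₁·x₂)/(z₂ − z₁) = (1.645·4.83 − (-0.5534)·7.33)/2.198 = 5.46.
Then σ = (x₂ − x₁)/(z₂ − z₁) = (7.33 − 4.83)/2.198 = 1.14.
Precision τ = 1/σ² = 1/1.137² = 0.773.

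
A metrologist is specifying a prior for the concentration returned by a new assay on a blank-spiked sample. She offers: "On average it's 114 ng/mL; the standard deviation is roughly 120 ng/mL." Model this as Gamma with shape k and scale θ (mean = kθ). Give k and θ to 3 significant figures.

k ≈ 0.902, θ ≈ 126

For Gamma(k, scale θ): mean = kθ, variance = kθ², so CV = 1/√k.
CV = SD/mean = 120/114 = 1.053, hence k = 1/CV² = 0.902.
Then θ = mean/k = 114/0.902 = 126.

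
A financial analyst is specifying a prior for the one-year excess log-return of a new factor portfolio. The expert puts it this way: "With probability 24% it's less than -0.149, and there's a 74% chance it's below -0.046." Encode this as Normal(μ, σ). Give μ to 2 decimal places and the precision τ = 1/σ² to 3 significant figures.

The p-quantile of Normal(μ,σ) is μ + z_p·σ, with z_{0.24} = -0.7063 and z_{0.74} = 0.6433.
Eliminate σ: μ = (z₂·x₁ − z₁·x₂)/(z₂ − z₁) = (0.6433·-0.149 − (-0.7063)·-0.046)/1.35 = -0.10.
Then σ = (x₂ − x₁)/(z₂ − z₁) = (-0.046 − -0.149)/1.35 = 0.08.
Precision τ = 1/σ² = 1/0.07632² = 172.

μ = -0.10, τ = 172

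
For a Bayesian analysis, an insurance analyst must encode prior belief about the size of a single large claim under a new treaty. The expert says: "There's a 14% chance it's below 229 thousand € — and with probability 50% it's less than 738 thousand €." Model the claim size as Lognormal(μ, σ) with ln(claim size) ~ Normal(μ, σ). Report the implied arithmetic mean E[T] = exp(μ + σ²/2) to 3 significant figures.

E[T] ≈ 1330 thousand €

If T ~ Lognormal(μ,σ) then ln T ~ Normal(μ,σ), so the p-quantile of ln T is μ + z_p·σ.
ln(229) = 5.434 and ln(738) = 6.604; z_{0.14} = -1.08, z_{0.5} = 0.
σ = (6.604 − 5.434)/(0 − (-1.08)) = 1.083.
μ = 5.434 − (-1.08)·1.083 = 6.604.
E[T] = exp(μ + σ²/2) = exp(6.604 + 0.5867) = 1330 thousand €.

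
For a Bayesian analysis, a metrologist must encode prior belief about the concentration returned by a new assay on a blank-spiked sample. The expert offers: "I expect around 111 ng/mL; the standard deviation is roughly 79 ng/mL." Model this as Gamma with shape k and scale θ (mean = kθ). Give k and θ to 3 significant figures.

k ≈ 1.97, θ ≈ 56.2

For Gamma(k, scale θ): mean = kθ, variance = kθ², so CV = 1/√k.
CV = SD/mean = 79/111 = 0.7117, hence k = 1/CV² = 1.97.
Then θ = mean/k = 111/1.97 = 56.2.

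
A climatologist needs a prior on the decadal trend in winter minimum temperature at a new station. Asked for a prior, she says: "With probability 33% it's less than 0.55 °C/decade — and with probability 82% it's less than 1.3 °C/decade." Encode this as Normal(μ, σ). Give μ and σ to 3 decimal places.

μ = 0.793, σ = 0.553

The p-quantile of Normal(μ,σ) is μ + z_p·σ, with z_{0.33} = -0.4399 and z_{0.82} = 0.9154.
Eliminate σ: μ = (z₂·x₁ − z₁·x₂)/(z₂ − z₁) = (0.9154·0.55 − (-0.4399)·1.3)/1.355 = 0.793.
Then σ = (x₂ − x₁)/(z₂ − z₁) = (1.3 − 0.55)/1.355 = 0.553.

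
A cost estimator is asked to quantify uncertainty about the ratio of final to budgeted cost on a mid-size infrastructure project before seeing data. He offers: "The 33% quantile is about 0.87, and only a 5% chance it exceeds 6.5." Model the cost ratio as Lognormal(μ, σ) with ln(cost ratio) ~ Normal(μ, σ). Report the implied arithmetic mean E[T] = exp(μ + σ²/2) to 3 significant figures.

E[T] ≈ 2.12

If T ~ Lognormal(μ,σ) then ln T ~ Normal(μ,σ), so the p-quantile of ln T is μ + z_p·σ.
ln(0.87) = -0.1393 and ln(6.5) = 1.872; z_{0.33} = -0.4399, z_{0.95} = 1.645.
σ = (1.872 − -0.1393)/(1.645 − (-0.4399)) = 0.965.
μ = -0.1393 − (-0.4399)·0.965 = 0.285.
E[T] = exp(μ + σ²/2) = exp(0.285 + 0.4653) = 2.12.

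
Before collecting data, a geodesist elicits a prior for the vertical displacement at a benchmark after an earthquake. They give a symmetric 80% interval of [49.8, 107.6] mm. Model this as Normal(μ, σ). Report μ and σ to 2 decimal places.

μ = 78.70, σ = 22.55

A symmetric 80% interval runs μ ± z·σ with z = 1.282.
Half-width = 28.9, so σ = 28.9/1.282 = 22.55.
μ is the interval midpoint, 78.70.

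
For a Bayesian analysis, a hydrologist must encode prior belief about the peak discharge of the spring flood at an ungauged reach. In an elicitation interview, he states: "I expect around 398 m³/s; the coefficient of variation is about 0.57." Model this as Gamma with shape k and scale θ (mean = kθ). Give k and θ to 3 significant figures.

For Gamma(k, scale θ): mean = kθ, variance = kθ², so CV = 1/√k.
CV = 0.57, hence k = 1/CV² = 3.08.
Then θ = mean/k = 398/3.08 = 129.

k ≈ 3.08, θ ≈ 129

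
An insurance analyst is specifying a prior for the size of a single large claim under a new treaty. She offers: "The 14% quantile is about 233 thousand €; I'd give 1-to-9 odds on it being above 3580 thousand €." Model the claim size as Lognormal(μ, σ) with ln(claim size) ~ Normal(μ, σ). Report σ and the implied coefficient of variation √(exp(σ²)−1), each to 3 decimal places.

If T ~ Lognormal(μ,σ) then ln T ~ Normal(μ,σ), so the p-quantile of ln T is μ + z_p·σ.
ln(233) = 5.451 and ln(3580) = 8.183; z_{0.14} = -1.08, z_{0.9} = 1.282.
σ = (8.183 − 5.451)/(1.282 − (-1.08)) = 1.157.
μ = 5.451 − (-1.08)·1.157 = 6.701.
CV = √(exp(σ²)−1) = √(exp(1.3381)−1) = 1.677.

σ ≈ 1.157, CV ≈ 1.677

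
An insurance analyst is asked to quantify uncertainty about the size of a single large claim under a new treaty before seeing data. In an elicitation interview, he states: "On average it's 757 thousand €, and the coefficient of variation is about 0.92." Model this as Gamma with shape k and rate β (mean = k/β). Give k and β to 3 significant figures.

k ≈ 1.18, β ≈ 0.00156

For Gamma(k, rate β): mean = k/β, variance = k/β², so CV = 1/√k.
CV = 0.92, hence k = 1/CV² = 1.18.
Then β = k/mean = 1.18/757 = 0.00156.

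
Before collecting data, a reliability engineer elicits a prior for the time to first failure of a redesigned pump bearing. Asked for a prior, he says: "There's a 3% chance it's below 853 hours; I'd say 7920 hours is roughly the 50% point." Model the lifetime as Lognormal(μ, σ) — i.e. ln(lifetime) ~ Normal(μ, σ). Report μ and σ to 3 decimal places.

μ ≈ 8.977, σ ≈ 1.185

If T ~ Lognormal(μ,σ) then ln T ~ Normal(μ,σ), so the p-quantile of ln T is μ + z_p·σ.
ln(853) = 6.749 and ln(7920) = 8.977; z_{0.03} = -1.881, z_{0.5} = 0.
σ = (8.977 − 6.749)/(0 − (-1.881)) = 1.185.
μ = 6.749 − (-1.881)·1.185 = 8.977.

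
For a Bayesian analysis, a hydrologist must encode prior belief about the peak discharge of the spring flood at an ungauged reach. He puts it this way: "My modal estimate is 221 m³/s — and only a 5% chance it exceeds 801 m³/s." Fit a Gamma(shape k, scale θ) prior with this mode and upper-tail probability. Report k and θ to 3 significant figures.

Gamma(k,θ) with k>1 has mode (k−1)θ, so θ = 221/(k−1).
Need P(X < 801) = 0.95 with θ tied to k this way. Start at k = 2, θ = 221: P(X<801) ≈ 0.877.
Too low — raise k to concentrate. Iterating converges to k ≈ 2.55.
Then θ = 221/(2.55−1) ≈ 143.

k ≈ 2.55, θ ≈ 143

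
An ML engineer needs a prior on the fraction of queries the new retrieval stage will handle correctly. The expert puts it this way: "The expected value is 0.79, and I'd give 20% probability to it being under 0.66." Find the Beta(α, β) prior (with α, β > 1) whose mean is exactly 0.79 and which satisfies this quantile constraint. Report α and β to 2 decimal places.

With mean 0.79 fixed, write α = 0.79s, β = 0.21s where s = α+β.
Need P(θ < 0.66) = 0.2 under Beta(0.79s, 0.21s). Normal approximation: (q−m)/√(m(1−m)/s) ≈ z_{0.2} = -0.842, so s ≈ 0.79·0.21·(-0.842)²/(0.66−0.79)² = 7.0.
At s = 7.0: P(θ<0.66) ≈ 0.183. Adjusting to match 0.2 gives s ≈ 5.50.
So α = 0.79·5.50 ≈ 4.35, β = 0.21·5.50 ≈ 1.16.

α ≈ 4.35, β ≈ 1.16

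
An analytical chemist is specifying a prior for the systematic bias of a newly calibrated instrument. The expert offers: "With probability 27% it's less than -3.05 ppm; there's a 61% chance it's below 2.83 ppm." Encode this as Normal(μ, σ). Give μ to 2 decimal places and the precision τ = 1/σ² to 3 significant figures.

μ = 0.99, τ = 0.023

For Normal(μ,σ), the p-quantile is μ + z_p·σ. Here z_{0.27} = -0.6128, z_{0.61} = 0.2793.
So -3.05 = μ − 0.6128σ and 2.83 = μ + 0.2793σ.
Subtracting: σ = (2.83 − -3.05)/(0.2793 − (-0.6128)) = 6.59.
Then μ = -3.05 − (-0.6128)·6.59 = 0.99.
Precision τ = 1/σ² = 1/6.591² = 0.023.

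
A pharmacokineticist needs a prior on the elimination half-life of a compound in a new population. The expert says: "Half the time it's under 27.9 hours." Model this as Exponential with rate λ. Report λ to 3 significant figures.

λ ≈ 0.0248

Exponential median = ln 2 / λ, so λ = ln 2 / 27.9 = 0.0248.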